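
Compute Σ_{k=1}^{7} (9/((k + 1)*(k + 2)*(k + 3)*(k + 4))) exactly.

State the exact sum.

t_(k+1)/t_k = (k + 1)/(k + 5).
So A=k + 1 and B=k + 5, with C=1.
f must satisfy (k + 1)·f(k+1) − (k + 4)·f(k) = 1.
From deg A=1, deg B=1, deg C=0: d=3.
Solving with deg f ≤ 3: f(k) = k*(k**2 + 6*k + 11)/18.
Get s_k = R·t_k = k*(k**2 + 6*k + 11)/(2*(k + 1)*(k + 2)*(k + 3)) with R(k) = B(k−1)f(k)/C(k) = k*(k + 4)*(k**2 + 6*k + 11)/18.
Δs = 9/(k**4 + 10*k**3 + 35*k**2 + 50*k + 24), as required.
Σ_(k=1)^(7) t_k = s_(8) − s_(1) = 82/165 − (3/8) = 161/1320.

Σ = 161/1320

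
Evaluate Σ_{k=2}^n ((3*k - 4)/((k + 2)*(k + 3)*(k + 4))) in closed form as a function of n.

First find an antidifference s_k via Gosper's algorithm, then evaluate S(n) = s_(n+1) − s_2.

S(n) = (7*n**2 - 11*n + 4)/(20*(n**2 + 7*n + 12))

Ratio r(k) = (k + 2)*(3*k - 1)/((k + 5)*(3*k - 4)).
Factor: A=k + 2; B=k + 5; C=k - 4/3.
f must satisfy (k + 2)·f(k+1) − (k + 4)·f(k) = k - 4/3.
From deg A=1, deg B=1, deg C=1: d=2.
A polynomial solution: f(k) = k*(k - 13)/18.
Certificate R = B(k−1)f/C = k*(k - 13)*(k + 4)/(6*(3*k - 4)) gives s_k = k*(k - 13)/(6*(k + 2)*(k + 3)).
Check: Δs_k = (3*k - 4)/(k**3 + 9*k**2 + 26*k + 24). ✓
s_(n+1) = (n**2 - 11*n - 12)/(6*(n**2 + 7*n + 12)) and s_(2) = -11/60, so S(n) = (7*n**2 - 11*n + 4)/(20*(n**2 + 7*n + 12)).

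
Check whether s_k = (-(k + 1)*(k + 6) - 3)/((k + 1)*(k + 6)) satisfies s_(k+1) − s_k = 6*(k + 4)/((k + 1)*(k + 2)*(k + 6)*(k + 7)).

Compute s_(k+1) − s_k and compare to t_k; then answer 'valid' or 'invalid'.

Valid — Δs_k = t_k.

s_(k+1) = (-(k + 2)*(k + 7) - 3)/((k + 2)*(k + 7))
s_(k+1) − s_k = 6*(k + 4)/(k**4 + 16*k**3 + 83*k**2 + 152*k + 84)
(s_(k+1) − s_k) − t_k = 0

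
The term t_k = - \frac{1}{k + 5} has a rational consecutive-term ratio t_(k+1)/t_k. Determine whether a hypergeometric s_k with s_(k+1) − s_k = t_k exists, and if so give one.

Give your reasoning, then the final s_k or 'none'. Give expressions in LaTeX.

Compute t_(k+1)/t_k: get (k + 5)/(k + 6).
So A=k + 5 and B=k + 6, with C=1.
f must satisfy (k + 5)·f(k+1) − (k + 5)·f(k) = 1.
deg f ≤ 0 (via 1,1,0).
Put f(k) = c0: A·f(k+1) − B(k−1)·f(k) − C = -1; need -1 = 0 — inconsistent ⇒ no f, not summable.

no hypergeometric antidifference exists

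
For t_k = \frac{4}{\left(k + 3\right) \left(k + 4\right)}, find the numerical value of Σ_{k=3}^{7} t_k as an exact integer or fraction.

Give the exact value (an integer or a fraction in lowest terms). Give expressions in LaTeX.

The ratio is (k + 3)/(k + 5).
Normal form (A,B,C) = (k + 3, k + 5, 1).
Need (k + 3)·f(k+1) − (k + 4)·f(k) = 1.
From deg A=1, deg B=1, deg C=0: d=1.
Solve for f: f(k) = k/3 (degree 1 ≤ 1).
So s_k = (B(k−1)f/C)·t_k = (k*(k + 4)/3)·t_k = 4*k/(3*(k + 3)).
Verify: 4/(k**2 + 7*k + 12) matches t_k.
Sum = s_(8) − s_(3); s_(8) = 32/33, s_(3) = 2/3 ⇒ 10/33.

Σ = 10/33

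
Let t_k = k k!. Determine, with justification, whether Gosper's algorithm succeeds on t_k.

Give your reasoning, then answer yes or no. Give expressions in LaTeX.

Step 1: r(k) = (k + 1)**2/k.
Factor: A=k + 1; B=1; C=k.
Set up (k + 1)·f(k+1) − (1)·f(k) − (k) = 0.
Degrees (1,0,1) ⇒ d ≤ 0.
Solve for f: f(k) = 1 (degree 0 ≤ 0).
Get s_k = R·t_k = factorial(k) with R(k) = B(k−1)f(k)/C(k) = 1/k.
Check: Δs_k = k*factorial(k). ✓

Yes. s_k = k!.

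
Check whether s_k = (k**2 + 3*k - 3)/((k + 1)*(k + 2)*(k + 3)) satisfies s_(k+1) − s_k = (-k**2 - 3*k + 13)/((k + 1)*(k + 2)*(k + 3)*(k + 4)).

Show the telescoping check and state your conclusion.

s_(k+1) = (3*k + (k + 1)**2)/((k + 2)*(k + 3)*(k + 4))
s_(k+1) − s_k = (-k**2 - 3*k + 13)/(k**4 + 10*k**3 + 35*k**2 + 50*k + 24)
(s_(k+1) − s_k) − t_k = 0

valid (s_(k+1) − s_k reduces to t_k)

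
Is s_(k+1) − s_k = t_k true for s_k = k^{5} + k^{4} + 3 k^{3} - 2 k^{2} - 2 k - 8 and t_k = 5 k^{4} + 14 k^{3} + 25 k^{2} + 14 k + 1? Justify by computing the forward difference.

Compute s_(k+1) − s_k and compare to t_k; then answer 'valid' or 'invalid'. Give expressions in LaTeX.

valid (s_(k+1) − s_k reduces to t_k)

s_(k+1) = k**5 + 6*k**4 + 17*k**3 + 23*k**2 + 12*k - 7
s_(k+1) − s_k = 5*k**4 + 14*k**3 + 25*k**2 + 14*k + 1
(s_(k+1) − s_k) − t_k = 0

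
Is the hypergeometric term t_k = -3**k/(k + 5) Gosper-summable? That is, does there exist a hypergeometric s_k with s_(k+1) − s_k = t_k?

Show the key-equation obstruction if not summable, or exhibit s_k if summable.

No. Not Gosper-summable.

r(k) = 3*(k + 5)/(k + 6) after simplifying.
Take A(k)=3*k + 15, B(k)=k + 6, C(k)=1.
Need (3*k + 15)·f(k+1) − (k + 5)·f(k) = 1.
Degrees (1,1,0) ⇒ d ≤ -1.
d = -1 < 0 ⇒ no nonzero polynomial f; not summable.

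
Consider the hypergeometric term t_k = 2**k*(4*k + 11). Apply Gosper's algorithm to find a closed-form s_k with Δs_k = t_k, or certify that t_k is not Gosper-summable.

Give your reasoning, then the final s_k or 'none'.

r(k) = 2*(4*k + 15)/(4*k + 11) after simplifying.
Normal form (A,B,C) = (2, 1, k + 11/4).
Set up (2)·f(k+1) − (1)·f(k) − (k + 11/4) = 0.
Bound: deg f ≤ 1.
Solve for f: f(k) = (4*k + 3)/4 (degree 1 ≤ 1).
Certificate R = B(k−1)f/C = (4*k + 3)/(4*k + 11) gives s_k = 2**k*(4*k + 3).
Δs = 2**k*(4*k + 11), as required.

s_k = 2**k*(4*k + 3)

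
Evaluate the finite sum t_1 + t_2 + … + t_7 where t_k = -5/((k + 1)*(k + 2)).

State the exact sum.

Σ = -35/18

r(k) = (k + 1)/(k + 3) after simplifying.
Take A(k)=k + 1, B(k)=k + 3, C(k)=1.
Key eq: (k + 1)·f(k+1) = (k + 2)·f(k) + (1).
deg f ≤ 1 (via 1,1,0).
Solve for f: f(k) = k (degree 1 ≤ 1).
Then R = B(k−1)f/C = k*(k + 2), so s_k = R(k)·t_k = -5*k/(k + 1).
s_(k+1) − s_k = -5/(k**2 + 3*k + 2) = t_k.
Evaluate s at k=8 and k=1: -40/9 and -5/2; difference -35/18.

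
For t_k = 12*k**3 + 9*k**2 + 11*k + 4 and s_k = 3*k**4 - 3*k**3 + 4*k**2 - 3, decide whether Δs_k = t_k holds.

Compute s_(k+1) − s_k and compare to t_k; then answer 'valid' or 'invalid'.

s_(k+1) = 3*k**4 + 9*k**3 + 13*k**2 + 11*k + 1
s_(k+1) − s_k = 12*k**3 + 9*k**2 + 11*k + 4
(s_(k+1) − s_k) − t_k = 0

valid; difference matches t_k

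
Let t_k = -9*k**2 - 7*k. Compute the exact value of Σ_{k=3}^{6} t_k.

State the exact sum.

Σ = -900

Ratio r(k) = (9*k**2 + 25*k + 16)/(k*(9*k + 7)).
So A=1 and B=1, with C=k**2 + 7*k/9.
f must satisfy (1)·f(k+1) − (1)·f(k) = k**2 + 7*k/9.
From deg A=0, deg B=0, deg C=2: d=3.
Solving with deg f ≤ 3: f(k) = k*(k - 1)*(3*k + 2)/9.
Then R = B(k−1)f/C = (k - 1)*(3*k + 2)/(9*k + 7), so s_k = R(k)·t_k = k*(-3*k**2 + k + 2).
Verify: k*(-9*k - 7) matches t_k.
Sum = s_(7) − s_(3); s_(7) = -966, s_(3) = -66 ⇒ -900.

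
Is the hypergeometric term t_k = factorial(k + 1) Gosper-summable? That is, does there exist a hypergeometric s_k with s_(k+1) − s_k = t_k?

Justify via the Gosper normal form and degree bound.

No — t_k has no hypergeometric antidifference.

Step 1: r(k) = k + 2.
Factor: A=k + 2; B=1; C=1.
f must satisfy (k + 2)·f(k+1) − (1)·f(k) = 1.
d = -1 from the (1,0,0) case.
Negative degree bound (-1): no f exists, t_k not Gosper-summable.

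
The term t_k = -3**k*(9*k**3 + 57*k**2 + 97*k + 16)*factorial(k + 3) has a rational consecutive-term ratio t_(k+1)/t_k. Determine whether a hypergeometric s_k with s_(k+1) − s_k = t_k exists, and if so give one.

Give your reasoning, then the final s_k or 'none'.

s_k = -3**k*(3*k**2 + 2*k - 4)*factorial(k + 3)

Step 1: r(k) = 3*(9*k**4 + 120*k**3 + 574*k**2 + 1131*k + 716)/(9*k**3 + 57*k**2 + 97*k + 16).
Gosper form: A/B · C(k+1)/C(k) with A=3*k + 12, B=1, C=k**3 + 19*k**2/3 + 97*k/9 + 16/9.
f must satisfy (3*k + 12)·f(k+1) − (1)·f(k) = k**3 + 19*k**2/3 + 97*k/9 + 16/9.
deg f ≤ 2 (via 1,0,3).
Solving with deg f ≤ 2: f(k) = (3*k**2 + 2*k - 4)/9.
So s_k = (B(k−1)f/C)·t_k = ((3*k**2 + 2*k - 4)/(9*k**3 + 57*k**2 + 97*k + 16))·t_k = -3**k*(3*k**2 + 2*k - 4)*factorial(k + 3).
Δs = -3**k*(9*k**3 + 57*k**2 + 97*k + 16)*factorial(k + 3), as required.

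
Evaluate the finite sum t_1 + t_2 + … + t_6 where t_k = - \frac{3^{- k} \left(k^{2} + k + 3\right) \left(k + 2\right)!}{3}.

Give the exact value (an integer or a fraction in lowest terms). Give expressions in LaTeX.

Σ = -31306/27

t_(k+1)/t_k = (k + 3)*(k + (k + 1)**2 + 4)/(3*(k**2 + k + 3)).
Normal form (A,B,C) = (k/3 + 1, 1, k**2 + k + 3).
Set up (k/3 + 1)·f(k+1) − (1)·f(k) − (k**2 + k + 3) = 0.
d = 1 from the (1,0,2) case.
Match coefficients ⇒ f(k) = 3*k.
So s_k = (B(k−1)f/C)·t_k = (3*k/(k**2 + k + 3))·t_k = -k*factorial(k + 2)/3**k.
Verify: -(k**2 + k + 3)*factorial(k + 2)/(3*3**k) matches t_k.
Telescoping: Σ = s_(7) − s_(1) = -31360/27 − (-2) = -31306/27.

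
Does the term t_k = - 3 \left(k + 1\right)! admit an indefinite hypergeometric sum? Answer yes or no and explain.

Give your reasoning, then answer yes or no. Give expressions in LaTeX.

The ratio is k + 2.
Gosper form: A/B · C(k+1)/C(k) with A=k + 2, B=1, C=1.
Set up (k + 2)·f(k+1) − (1)·f(k) − (1) = 0.
deg f ≤ -1 (via 1,0,0).
d = -1 < 0 ⇒ no nonzero polynomial f; not summable.

No — negative degree bound, so no certificate f.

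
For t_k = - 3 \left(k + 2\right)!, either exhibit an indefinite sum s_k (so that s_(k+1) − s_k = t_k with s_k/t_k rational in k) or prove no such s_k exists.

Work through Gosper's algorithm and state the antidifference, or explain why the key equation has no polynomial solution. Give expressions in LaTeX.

none — t_k is not Gosper-summable

t_(k+1)/t_k = k + 3.
A = k + 3, B = 1, C = 1.
Set up (k + 3)·f(k+1) − (1)·f(k) − (1) = 0.
d = -1 from the (1,0,0) case.
Negative degree bound (-1): no f exists, t_k not Gosper-summable.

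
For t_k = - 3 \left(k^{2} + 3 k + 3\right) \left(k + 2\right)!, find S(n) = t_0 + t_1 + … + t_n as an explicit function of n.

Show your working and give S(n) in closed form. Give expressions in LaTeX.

Compute t_(k+1)/t_k: get (k + 3)*(3*k + (k + 1)**2 + 6)/(k**2 + 3*k + 3).
Factor: A=k + 3; B=1; C=k**2 + 3*k + 3.
Need (k + 3)·f(k+1) − (1)·f(k) = k**2 + 3*k + 3.
From deg A=1, deg B=0, deg C=2: d=1.
Match coefficients ⇒ f(k) = k.
So s_k = (B(k−1)f/C)·t_k = (k/(k**2 + 3*k + 3))·t_k = -3*k*factorial(k + 2).
s_(k+1) − s_k = -3*(k**2 + 3*k + 3)*factorial(k + 2) = t_k.
s_(n+1) = -3*(n + 1)*factorial(n + 3) and s_(0) = 0, so S(n) = -3*(n + 1)*factorial(n + 3).

S(n) = - 3 \left(n + 1\right) \left(n + 3\right)!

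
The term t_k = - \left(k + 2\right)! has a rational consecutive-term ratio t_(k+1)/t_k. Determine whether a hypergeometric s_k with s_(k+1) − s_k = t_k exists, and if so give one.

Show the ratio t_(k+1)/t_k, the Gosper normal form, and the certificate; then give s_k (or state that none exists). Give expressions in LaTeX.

not Gosper-summable; s_k does not exist

Ratio r(k) = k + 3.
So A=k + 3 and B=1, with C=1.
Solve (k + 3)·f(k+1) − (1)·f(k) = 1.
Bound: deg f ≤ -1.
deg f ≤ -1 is impossible — no certificate.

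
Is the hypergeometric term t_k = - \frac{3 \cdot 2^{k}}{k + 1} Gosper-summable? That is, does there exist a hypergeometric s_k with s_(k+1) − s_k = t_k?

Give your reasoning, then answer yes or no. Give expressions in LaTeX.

t_(k+1)/t_k = 2*(k + 1)/(k + 2).
Gosper form: A/B · C(k+1)/C(k) with A=2*k + 2, B=k + 2, C=1.
Key eq: (2*k + 2)·f(k+1) = (k + 1)·f(k) + (1).
From deg A=1, deg B=1, deg C=0: d=-1.
Bound -1 < 0, so the key equation has no polynomial solution.

No — key equation has no polynomial f.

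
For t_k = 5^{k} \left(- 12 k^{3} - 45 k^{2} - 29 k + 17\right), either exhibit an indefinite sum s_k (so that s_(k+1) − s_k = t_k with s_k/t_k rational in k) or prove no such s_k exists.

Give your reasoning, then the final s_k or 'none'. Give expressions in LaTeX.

t_(k+1)/t_k = 5*(12*k**3 + 81*k**2 + 155*k + 69)/(12*k**3 + 45*k**2 + 29*k - 17).
Take A(k)=5, B(k)=1, C(k)=k**3 + 15*k**2/4 + 29*k/12 - 17/12.
Need (5)·f(k+1) − (1)·f(k) = k**3 + 15*k**2/4 + 29*k/12 - 17/12.
Degrees (0,0,3) ⇒ d ≤ 3.
Solve for f: f(k) = (3*k**3 - 4*k - 3)/12 (degree 3 ≤ 3).
So s_k = (B(k−1)f/C)·t_k = ((3*k**3 - 4*k - 3)/(12*k**3 + 45*k**2 + 29*k - 17))·t_k = 5**k*(-3*k**3 + 4*k + 3).
Δs = 5**k*(-12*k**3 - 45*k**2 - 29*k + 17), as required.

s_k = 5^{k} \left(- 3 k^{3} + 4 k + 3\right)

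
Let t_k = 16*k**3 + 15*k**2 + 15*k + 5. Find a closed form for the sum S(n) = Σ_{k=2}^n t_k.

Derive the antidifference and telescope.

t_(k+1)/t_k = (16*k**3 + 63*k**2 + 93*k + 51)/(16*k**3 + 15*k**2 + 15*k + 5).
Normal form (A,B,C) = (1, 1, k**3 + 15*k**2/16 + 15*k/16 + 5/16).
Solve (1)·f(k+1) − (1)·f(k) = k**3 + 15*k**2/16 + 15*k/16 + 5/16.
Bound: deg f ≤ 4.
Solve for f: f(k) = k**2*(4*k**2 - 3*k + 4)/16 (degree 4 ≤ 4).
R(k) = B(k−1)·f(k)/C(k) = k**2*(4*k**2 - 3*k + 4)/(16*k**3 + 15*k**2 + 15*k + 5); s_k = R·t_k = k**2*(4*k**2 - 3*k + 4).
Verify: 16*k**3 + 15*k**2 + 15*k + 5 matches t_k.
Telescope: S(n) = s_(n+1) − s_(2) = 4*n**4 + 13*n**3 + 19*n**2 + 15*n + 5 − (56) = 4*n**4 + 13*n**3 + 19*n**2 + 15*n - 51.

S(n) = 4*n**4 + 13*n**3 + 19*n**2 + 15*n - 51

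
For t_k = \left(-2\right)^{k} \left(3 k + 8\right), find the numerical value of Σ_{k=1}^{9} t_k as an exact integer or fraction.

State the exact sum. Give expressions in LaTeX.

Σ = -12294

Compute t_(k+1)/t_k: get 2*(-3*k - 11)/(3*k + 8).
So A=-2 and B=1, with C=k + 8/3.
f must satisfy (-2)·f(k+1) − (1)·f(k) = k + 8/3.
From deg A=0, deg B=0, deg C=1: d=1.
A polynomial solution: f(k) = -(k + 2)/3.
Get s_k = R·t_k = (-2)**k*(-k - 2) with R(k) = B(k−1)f(k)/C(k) = -(k + 2)/(3*k + 8).
Check: Δs_k = (-2)**k*(3*k + 8). ✓
Evaluate s at k=10 and k=1: -12288 and 6; difference -12294.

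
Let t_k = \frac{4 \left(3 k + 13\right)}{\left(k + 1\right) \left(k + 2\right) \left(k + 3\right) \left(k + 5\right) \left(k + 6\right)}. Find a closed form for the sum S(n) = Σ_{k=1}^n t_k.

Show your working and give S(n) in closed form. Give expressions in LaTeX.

S(n) = \frac{n \left(n^{2} + 11 n + 36\right)}{9 \left(n^{3} + 11 n^{2} + 36 n + 36\right)}

Ratio r(k) = (k + 1)*(k + 5)*(3*k + 16)/((k + 4)*(k + 7)*(3*k + 13)).
Normal form (A,B,C) = (k + 1, k + 7, k**2 + 25*k/3 + 52/3).
Need (k + 1)·f(k+1) − (k + 6)·f(k) = k**2 + 25*k/3 + 52/3.
From deg A=1, deg B=1, deg C=2: d=5.
A polynomial solution: f(k) = k*(k + 3)*(k + 4)*(k**2 + 8*k + 17)/30.
Then R = B(k−1)f/C = k*(k + 3)*(k + 6)*(k**2 + 8*k + 17)/(10*(3*k + 13)), so s_k = R(k)·t_k = 2*k*(k**2 + 8*k + 17)/(5*(k**3 + 8*k**2 + 17*k + 10)).
Verify: 4*(3*k + 13)/(k**5 + 17*k**4 + 107*k**3 + 307*k**2 + 396*k + 180) matches t_k.
Telescope: S(n) = s_(n+1) − s_(1) = 2*(n**3 + 11*n**2 + 36*n + 26)/(5*(n**3 + 11*n**2 + 36*n + 36)) − (13/45) = n*(n**2 + 11*n + 36)/(9*(n**3 + 11*n**2 + 36*n + 36)).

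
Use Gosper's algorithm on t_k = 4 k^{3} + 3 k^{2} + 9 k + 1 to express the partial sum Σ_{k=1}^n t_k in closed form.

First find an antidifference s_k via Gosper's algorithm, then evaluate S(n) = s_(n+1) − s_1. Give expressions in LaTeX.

The ratio is (4*k**3 + 15*k**2 + 27*k + 17)/(4*k**3 + 3*k**2 + 9*k + 1).
Normal form (A,B,C) = (1, 1, k**3 + 3*k**2/4 + 9*k/4 + 1/4).
Set up (1)·f(k+1) − (1)·f(k) − (k**3 + 3*k**2/4 + 9*k/4 + 1/4) = 0.
d = 4 from the (0,0,3) case.
Coefficient equations give f(k) = k*(k**3 - k**2 + 4*k - 3)/4.
Get s_k = R·t_k = k*(k**3 - k**2 + 4*k - 3) with R(k) = B(k−1)f(k)/C(k) = k*(k**3 - k**2 + 4*k - 3)/(4*k**3 + 3*k**2 + 9*k + 1).
Check: Δs_k = 4*k**3 + 3*k**2 + 9*k + 1. ✓
Σ_(k=1)^n t_k = s_(n+1) − s_(1) = (n**4 + 3*n**3 + 7*n**2 + 6*n + 1) − (1), i.e. n*(n**3 + 3*n**2 + 7*n + 6).

S(n) = n \left(n^{3} + 3 n^{2} + 7 n + 6\right)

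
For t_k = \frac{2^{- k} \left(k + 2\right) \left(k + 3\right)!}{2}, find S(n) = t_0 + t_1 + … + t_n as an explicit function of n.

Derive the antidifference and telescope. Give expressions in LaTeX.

S(n) = -6 + \frac{2^{- n} \left(n + 4\right)!}{2}

The ratio is (k + 3)*(k + 4)/(2*(k + 2)).
A = k/2 + 2, B = 1, C = k + 2.
Need (k/2 + 2)·f(k+1) − (1)·f(k) = k + 2.
Degrees (1,0,1) ⇒ d ≤ 0.
Coefficient equations give f(k) = 2.
Get s_k = R·t_k = factorial(k + 3)/2**k with R(k) = B(k−1)f(k)/C(k) = 2/(k + 2).
Check: Δs_k = (k + 2)*factorial(k + 3)/(2*2**k). ✓
Σ_(k=0)^n t_k = s_(n+1) − s_(0) = (2**(-n - 1)*factorial(n + 4)) − (6), i.e. -6 + factorial(n + 4)/(2*2**n).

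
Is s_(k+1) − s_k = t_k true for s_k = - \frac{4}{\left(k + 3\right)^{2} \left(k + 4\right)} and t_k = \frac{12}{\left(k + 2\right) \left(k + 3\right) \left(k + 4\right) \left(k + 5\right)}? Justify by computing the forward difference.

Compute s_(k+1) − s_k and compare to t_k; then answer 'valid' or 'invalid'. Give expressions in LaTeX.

Invalid: residual \frac{8 \left(- 2 k - 7\right)}{k^{6} + 21 k^{5} + 181 k^{4} + 819 k^{3} + 2050 k^{2} + 2688 k + 1440} ≠ 0.

s_(k+1) = -4/((k + 4)**2*(k + 5))
s_(k+1) − s_k = 4*(3*k + 11)/(k**5 + 19*k**4 + 143*k**3 + 533*k**2 + 984*k + 720)
(s_(k+1) − s_k) − t_k = 8*(-2*k - 7)/(k**6 + 21*k**5 + 181*k**4 + 819*k**3 + 2050*k**2 + 2688*k + 1440)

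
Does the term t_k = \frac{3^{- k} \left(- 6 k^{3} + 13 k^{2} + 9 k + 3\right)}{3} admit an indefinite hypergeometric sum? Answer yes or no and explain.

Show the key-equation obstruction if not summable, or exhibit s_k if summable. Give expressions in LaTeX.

Step 1: r(k) = (6*k**3 + 5*k**2 - 17*k - 19)/(3*(6*k**3 - 13*k**2 - 9*k - 3)).
Gosper form: A/B · C(k+1)/C(k) with A=1/3, B=1, C=k**3 - 13*k**2/6 - 3*k/2 - 1/2.
Key eq: (1/3)·f(k+1) = (1)·f(k) + (k**3 - 13*k**2/6 - 3*k/2 - 1/2).
deg f ≤ 3 (via 0,0,3).
Solve for f: f(k) = -(3*k**3 - 2*k**2 - 2*k - 2)/2 (degree 3 ≤ 3).
So s_k = (B(k−1)f/C)·t_k = (-3*(3*k**3 - 2*k**2 - 2*k - 2)/(6*k**3 - 13*k**2 - 9*k - 3))·t_k = (3*k**3 - 2*k**2 - 2*k - 2)/3**k.
s_(k+1) − s_k = (-6*k**3 + 13*k**2 + 9*k + 3)/(3*3**k) = t_k.

Yes. s_k = 3^{- k} \left(3 k^{3} - 2 k^{2} - 2 k - 2\right).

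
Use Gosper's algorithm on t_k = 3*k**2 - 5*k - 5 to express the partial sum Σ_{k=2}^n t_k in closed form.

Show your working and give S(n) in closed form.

S(n) = n**3 - n**2 - 7*n + 7

r(k) = (3*k**2 + k - 7)/(3*k**2 - 5*k - 5) after simplifying.
Normal form (A,B,C) = (1, 1, k**2 - 5*k/3 - 5/3).
Set up (1)·f(k+1) − (1)·f(k) − (k**2 - 5*k/3 - 5/3) = 0.
From deg A=0, deg B=0, deg C=2: d=3.
Solving with deg f ≤ 3: f(k) = k*(k**2 - 4*k - 2)/3.
R(k) = B(k−1)·f(k)/C(k) = k*(k**2 - 4*k - 2)/(3*k**2 - 5*k - 5); s_k = R·t_k = k*(k**2 - 4*k - 2).
s_(k+1) − s_k = 3*k**2 - 5*k - 5 = t_k.
Telescope: S(n) = s_(n+1) − s_(2) = n**3 - n**2 - 7*n - 5 − (-12) = n**3 - n**2 - 7*n + 7.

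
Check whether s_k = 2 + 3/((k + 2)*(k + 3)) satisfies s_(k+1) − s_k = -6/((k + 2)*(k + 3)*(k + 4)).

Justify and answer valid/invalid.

s_(k+1) = 2 + 3/((k + 3)*(k + 4))
s_(k+1) − s_k = -6/(k**3 + 9*k**2 + 26*k + 24)
(s_(k+1) − s_k) − t_k = 0

Valid: the claim telescopes to t_k.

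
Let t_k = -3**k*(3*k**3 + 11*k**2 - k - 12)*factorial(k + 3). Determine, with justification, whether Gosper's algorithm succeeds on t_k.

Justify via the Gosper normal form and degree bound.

Yes. s_k = -3**k*k*(k - 2)*factorial(k + 3).

The ratio is 3*(3*k**4 + 32*k**3 + 110*k**2 + 121*k + 4)/(3*k**3 + 11*k**2 - k - 12).
Factor: A=3*k + 12; B=1; C=k**3 + 11*k**2/3 - k/3 - 4.
Solve (3*k + 12)·f(k+1) − (1)·f(k) = k**3 + 11*k**2/3 - k/3 - 4.
Bound: deg f ≤ 2.
Solve for f: f(k) = k*(k - 2)/3 (degree 2 ≤ 2).
Then R = B(k−1)f/C = k*(k - 2)/(3*k**3 + 11*k**2 - k - 12), so s_k = R(k)·t_k = -3**k*k*(k - 2)*factorial(k + 3).
s_(k+1) − s_k = -3**k*(3*k**3 + 11*k**2 - k - 12)*factorial(k + 3) = t_k.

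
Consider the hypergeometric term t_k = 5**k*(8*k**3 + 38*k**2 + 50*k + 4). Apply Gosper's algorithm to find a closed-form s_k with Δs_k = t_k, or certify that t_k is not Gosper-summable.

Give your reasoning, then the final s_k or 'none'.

s_k = 2*5**k*(k**3 + k**2 - 2)

Compute t_(k+1)/t_k: get 5*(4*k**3 + 31*k**2 + 75*k + 50)/(4*k**3 + 19*k**2 + 25*k + 2).
So A=5 and B=1, with C=k**3 + 19*k**2/4 + 25*k/4 + 1/2.
Key eq: (5)·f(k+1) = (1)·f(k) + (k**3 + 19*k**2/4 + 25*k/4 + 1/2).
Bound: deg f ≤ 3.
Solving with deg f ≤ 3: f(k) = (k - 1)*(k**2 + 2*k + 2)/4.
R(k) = B(k−1)·f(k)/C(k) = (k - 1)*(k**2 + 2*k + 2)/(4*k**3 + 19*k**2 + 25*k + 2); s_k = R·t_k = 2*5**k*(k**3 + k**2 - 2).
Check: Δs_k = 5**k*(8*k**3 + 38*k**2 + 50*k + 4). ✓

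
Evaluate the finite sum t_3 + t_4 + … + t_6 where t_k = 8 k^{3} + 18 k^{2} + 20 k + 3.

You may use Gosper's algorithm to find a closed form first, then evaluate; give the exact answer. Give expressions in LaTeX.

Compute t_(k+1)/t_k: get (8*k**3 + 42*k**2 + 80*k + 49)/(8*k**3 + 18*k**2 + 20*k + 3).
Gosper form: A/B · C(k+1)/C(k) with A=1, B=1, C=k**3 + 9*k**2/4 + 5*k/2 + 3/8.
f must satisfy (1)·f(k+1) − (1)·f(k) = k**3 + 9*k**2/4 + 5*k/2 + 3/8.
d = 4 from the (0,0,3) case.
Solve for f: f(k) = k*(2*k**3 + 2*k**2 + 3*k - 4)/8 (degree 4 ≤ 4).
So s_k = (B(k−1)f/C)·t_k = (k*(2*k**3 + 2*k**2 + 3*k - 4)/(8*k**3 + 18*k**2 + 20*k + 3))·t_k = k*(2*k**3 + 2*k**2 + 3*k - 4).
s_(k+1) − s_k = 8*k**3 + 18*k**2 + 20*k + 3 = t_k.
Telescoping: Σ = s_(7) − s_(3) = 5607 − (231) = 5376.

Σ = 5376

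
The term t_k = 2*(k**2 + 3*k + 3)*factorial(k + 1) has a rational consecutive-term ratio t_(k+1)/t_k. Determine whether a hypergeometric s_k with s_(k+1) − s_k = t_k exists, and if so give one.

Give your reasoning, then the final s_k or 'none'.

s_k = 2*(k + 1)*factorial(k + 1)

r(k) = (k + 2)*(3*k + (k + 1)**2 + 6)/(k**2 + 3*k + 3) after simplifying.
Normal form (A,B,C) = (k + 2, 1, k**2 + 3*k + 3).
f must satisfy (k + 2)·f(k+1) − (1)·f(k) = k**2 + 3*k + 3.
From deg A=1, deg B=0, deg C=2: d=1.
Match coefficients ⇒ f(k) = k + 1.
Get s_k = R·t_k = 2*(k + 1)*factorial(k + 1) with R(k) = B(k−1)f(k)/C(k) = (k + 1)/(k**2 + 3*k + 3).
Check: Δs_k = 2*(k**2 + 3*k + 3)*factorial(k + 1). ✓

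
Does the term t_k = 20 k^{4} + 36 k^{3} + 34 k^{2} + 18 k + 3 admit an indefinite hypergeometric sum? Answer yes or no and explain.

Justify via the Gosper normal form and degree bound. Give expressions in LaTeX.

Ratio r(k) = (20*k**4 + 116*k**3 + 262*k**2 + 274*k + 111)/(20*k**4 + 36*k**3 + 34*k**2 + 18*k + 3).
So A=1 and B=1, with C=k**4 + 9*k**3/5 + 17*k**2/10 + 9*k/10 + 3/20.
f must satisfy (1)·f(k+1) − (1)·f(k) = k**4 + 9*k**3/5 + 17*k**2/10 + 9*k/10 + 3/20.
d = 5 from the (0,0,4) case.
Coefficient equations give f(k) = k*(4*k**4 - k**3 + k - 1)/20.
So s_k = (B(k−1)f/C)·t_k = (k*(4*k**4 - k**3 + k - 1)/(20*k**4 + 36*k**3 + 34*k**2 + 18*k + 3))·t_k = k*(4*k**4 - k**3 + k - 1).
s_(k+1) − s_k = 20*k**4 + 36*k**3 + 34*k**2 + 18*k + 3 = t_k.

Yes. s_k = k \left(4 k^{4} - k^{3} + k - 1\right).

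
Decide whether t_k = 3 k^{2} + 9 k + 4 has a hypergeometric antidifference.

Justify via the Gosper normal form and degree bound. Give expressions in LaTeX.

Yes. s_k = k^{2} \left(k + 3\right).

Compute t_(k+1)/t_k: get (3*k**2 + 15*k + 16)/(3*k**2 + 9*k + 4).
Gosper form: A/B · C(k+1)/C(k) with A=1, B=1, C=k**2 + 3*k + 4/3.
Key eq: (1)·f(k+1) = (1)·f(k) + (k**2 + 3*k + 4/3).
Bound: deg f ≤ 3.
A polynomial solution: f(k) = k**2*(k + 3)/3.
Then R = B(k−1)f/C = k**2*(k + 3)/(3*k**2 + 9*k + 4), so s_k = R(k)·t_k = k**2*(k + 3).
Verify: 3*k**2 + 9*k + 4 matches t_k.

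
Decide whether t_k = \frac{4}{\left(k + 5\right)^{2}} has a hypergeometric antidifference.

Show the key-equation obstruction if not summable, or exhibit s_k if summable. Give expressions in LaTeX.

No. Not Gosper-summable.

Compute t_(k+1)/t_k: get (k + 5)**2/(k + 6)**2.
Gosper form: A/B · C(k+1)/C(k) with A=k**2 + 10*k + 25, B=k**2 + 12*k + 36, C=1.
Set up (k**2 + 10*k + 25)·f(k+1) − (k**2 + 10*k + 25)·f(k) − (1) = 0.
Bound: deg f ≤ 0.
Put f(k) = c0: A·f(k+1) − B(k−1)·f(k) − C = -1; need -1 = 0 — inconsistent ⇒ no f, not summable.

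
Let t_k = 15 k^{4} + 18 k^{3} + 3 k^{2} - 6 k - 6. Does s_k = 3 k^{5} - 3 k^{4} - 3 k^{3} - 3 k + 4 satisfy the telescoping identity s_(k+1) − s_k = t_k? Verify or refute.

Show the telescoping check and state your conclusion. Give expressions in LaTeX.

Valid — Δs_k = t_k.

s_(k+1) = -3*k + 3*(k + 1)**5 - 3*(k + 1)**4 - 3*(k + 1)**3 + 1
s_(k+1) − s_k = 15*k**4 + 18*k**3 + 3*k**2 - 6*k - 6
(s_(k+1) − s_k) − t_k = 0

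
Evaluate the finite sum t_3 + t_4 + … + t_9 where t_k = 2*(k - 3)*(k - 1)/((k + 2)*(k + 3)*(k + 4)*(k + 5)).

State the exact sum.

Σ = 23/1092

r(k) = k*(k - 2)*(k + 2)/((k - 3)*(k - 1)*(k + 6)) after simplifying.
So A=k + 2 and B=k + 6, with C=k**2 - 4*k + 3.
f must satisfy (k + 2)·f(k+1) − (k + 5)·f(k) = k**2 - 4*k + 3.
Degrees (1,1,2) ⇒ d ≤ 3.
Match coefficients ⇒ f(k) = k*(k**2 - 3*k + 20)/12.
Then R = B(k−1)f/C = k*(k + 5)*(k**2 - 3*k + 20)/(12*(k - 3)*(k - 1)), so s_k = R(k)·t_k = k*(k**2 - 3*k + 20)/(6*(k**3 + 9*k**2 + 26*k + 24)).
s_(k+1) − s_k = 2*(k**2 - 4*k + 3)/(k**4 + 14*k**3 + 71*k**2 + 154*k + 120) = t_k.
Sum = s_(10) − s_(3); s_(10) = 25/364, s_(3) = 1/21 ⇒ 23/1092.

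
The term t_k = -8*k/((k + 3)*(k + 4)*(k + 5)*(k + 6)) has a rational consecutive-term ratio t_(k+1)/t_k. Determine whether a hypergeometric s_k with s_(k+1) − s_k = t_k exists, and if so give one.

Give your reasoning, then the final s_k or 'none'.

Compute t_(k+1)/t_k: get (k + 1)*(k + 3)/(k*(k + 7)).
Gosper form: A/B · C(k+1)/C(k) with A=k + 3, B=k + 7, C=k.
Solve (k + 3)·f(k+1) − (k + 6)·f(k) = k.
Degrees (1,1,1) ⇒ d ≤ 3.
A polynomial solution: f(k) = k*(k - 1)*(k + 13)/120.
Certificate R = B(k−1)f/C = (k - 1)*(k + 6)*(k + 13)/120 gives s_k = k*(-k**2 - 12*k + 13)/(15*(k + 3)*(k + 4)*(k + 5)).
Check: Δs_k = -8*k/(k**4 + 18*k**3 + 119*k**2 + 342*k + 360). ✓

s_k = k*(-k**2 - 12*k + 13)/(15*(k + 3)*(k + 4)*(k + 5))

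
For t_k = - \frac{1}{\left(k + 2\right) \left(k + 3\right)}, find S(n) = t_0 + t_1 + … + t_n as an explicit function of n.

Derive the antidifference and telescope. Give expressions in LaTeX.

S(n) = \frac{- n - 1}{2 \left(n + 3\right)}

The ratio is (k + 2)/(k + 4).
Gosper form: A/B · C(k+1)/C(k) with A=k + 2, B=k + 4, C=1.
Need (k + 2)·f(k+1) − (k + 3)·f(k) = 1.
deg f ≤ 1 (via 1,1,0).
Match coefficients ⇒ f(k) = k/2.
So s_k = (B(k−1)f/C)·t_k = (k*(k + 3)/2)·t_k = -k/(2*k + 4).
Verify: -1/(k**2 + 5*k + 6) matches t_k.
Evaluate: s_(n+1) = (-n - 1)/(2*(n + 3)); subtract s_(0) = 0 ⇒ S(n) = (-n - 1)/(2*(n + 3)).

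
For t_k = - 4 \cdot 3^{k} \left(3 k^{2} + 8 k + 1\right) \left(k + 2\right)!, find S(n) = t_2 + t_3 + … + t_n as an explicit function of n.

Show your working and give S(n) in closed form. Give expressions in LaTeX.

S(n) = - 12 \cdot 3^{n} n \left(n + 3\right)! + 864

t_(k+1)/t_k = 3*(3*k**3 + 23*k**2 + 54*k + 36)/(3*k**2 + 8*k + 1).
Gosper form: A/B · C(k+1)/C(k) with A=3*k + 9, B=1, C=k**2 + 8*k/3 + 1/3.
f must satisfy (3*k + 9)·f(k+1) − (1)·f(k) = k**2 + 8*k/3 + 1/3.
From deg A=1, deg B=0, deg C=2: d=1.
Match coefficients ⇒ f(k) = (k - 1)/3.
Get s_k = R·t_k = -4*3**k*(k - 1)*factorial(k + 2) with R(k) = B(k−1)f(k)/C(k) = (k - 1)/(3*k**2 + 8*k + 1).
Check: Δs_k = -4*3**k*(3*k**2 + 8*k + 1)*factorial(k + 2). ✓
Evaluate: s_(n+1) = -12*3**n*n*factorial(n + 3); subtract s_(2) = -864 ⇒ S(n) = -12*3**n*n*factorial(n + 3) + 864.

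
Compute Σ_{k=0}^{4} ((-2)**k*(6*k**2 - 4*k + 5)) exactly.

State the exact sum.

Σ = 1059

Step 1: r(k) = 2*(4*k - 6*(k + 1)**2 - 1)/(6*k**2 - 4*k + 5).
A = -2, B = 1, C = k**2 - 2*k/3 + 5/6.
Need (-2)·f(k+1) − (1)·f(k) = k**2 - 2*k/3 + 5/6.
deg f ≤ 2 (via 0,0,2).
Coefficient equations give f(k) = -(2*k**2 - 4*k + 3)/6.
Then R = B(k−1)f/C = -(2*k**2 - 4*k + 3)/(6*k**2 - 4*k + 5), so s_k = R(k)·t_k = (-2)**k*(-2*k**2 + 4*k - 3).
Verify: (-2)**k*(6*k**2 - 4*k + 5) matches t_k.
Σ_(k=0)^(4) t_k = s_(5) − s_(0) = 1056 − (-3) = 1059.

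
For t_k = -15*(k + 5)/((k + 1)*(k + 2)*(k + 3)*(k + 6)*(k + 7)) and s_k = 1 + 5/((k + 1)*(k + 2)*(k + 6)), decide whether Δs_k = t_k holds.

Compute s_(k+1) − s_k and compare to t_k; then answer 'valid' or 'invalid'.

s_(k+1) = 1 + 5/((k + 2)*(k + 3)*(k + 7))
s_(k+1) − s_k = 15*(-k - 5)/(k**5 + 19*k**4 + 131*k**3 + 401*k**2 + 540*k + 252)
(s_(k+1) − s_k) − t_k = 0

valid (s_(k+1) − s_k reduces to t_k)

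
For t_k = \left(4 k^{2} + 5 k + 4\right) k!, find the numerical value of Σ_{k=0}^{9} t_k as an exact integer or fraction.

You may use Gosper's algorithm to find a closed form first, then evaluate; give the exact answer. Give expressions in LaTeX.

The ratio is (k + 1)*(5*k + 4*(k + 1)**2 + 9)/(4*k**2 + 5*k + 4).
A = k + 1, B = 1, C = k**2 + 5*k/4 + 1.
Need (k + 1)·f(k+1) − (1)·f(k) = k**2 + 5*k/4 + 1.
From deg A=1, deg B=0, deg C=2: d=1.
Solving with deg f ≤ 1: f(k) = (4*k + 1)/4.
So s_k = (B(k−1)f/C)·t_k = ((4*k + 1)/(4*k**2 + 5*k + 4))·t_k = (4*k + 1)*factorial(k).
Verify: (4*k**2 + 5*k + 4)*factorial(k) matches t_k.
Σ_(k=0)^(9) t_k = s_(10) − s_(0) = 148780800 − (1) = 148780799.

Σ = 148780799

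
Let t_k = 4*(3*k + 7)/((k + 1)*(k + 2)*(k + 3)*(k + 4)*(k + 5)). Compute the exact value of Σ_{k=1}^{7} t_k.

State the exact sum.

r(k) = (k + 1)*(3*k + 10)/((k + 6)*(3*k + 7)) after simplifying.
Gosper form: A/B · C(k+1)/C(k) with A=k + 1, B=k + 6, C=k + 7/3.
Solve (k + 1)·f(k+1) − (k + 5)·f(k) = k + 7/3.
deg f ≤ 4 (via 1,1,1).
Solving with deg f ≤ 4: f(k) = k*(k + 2)*(k**2 + 8*k + 19)/36.
So s_k = (B(k−1)f/C)·t_k = (k*(k + 2)*(k + 5)*(k**2 + 8*k + 19)/(12*(3*k + 7)))·t_k = k*(k**2 + 8*k + 19)/(3*(k**3 + 8*k**2 + 19*k + 12)).
Check: Δs_k = 4*(3*k + 7)/(k**5 + 15*k**4 + 85*k**3 + 225*k**2 + 274*k + 120). ✓
Telescoping: Σ = s_(8) − s_(1) = 98/297 − (7/30) = 287/2970.

Σ = 287/2970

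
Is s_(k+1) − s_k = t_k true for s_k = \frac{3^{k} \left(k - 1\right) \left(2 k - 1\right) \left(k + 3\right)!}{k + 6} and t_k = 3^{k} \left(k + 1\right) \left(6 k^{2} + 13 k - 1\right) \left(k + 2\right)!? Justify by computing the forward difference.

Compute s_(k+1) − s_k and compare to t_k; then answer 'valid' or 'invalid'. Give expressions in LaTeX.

Invalid: residual - \frac{3^{k + 1} \left(6 k^{4} + 55 k^{3} + 124 k^{2} + 74 k - 7\right) \left(k + 2\right)!}{\left(k + 6\right) \left(k + 7\right)} ≠ 0.

s_(k+1) = 3**(k + 1)*k*(2*k + 1)*factorial(k + 4)/(k + 7)
s_(k+1) − s_k = 3**k*(6*k**4 + 61*k**3 + 163*k**2 + 92*k - 7)*factorial(k + 3)/((k + 6)*(k + 7))
(s_(k+1) − s_k) − t_k = -3**(k + 1)*(6*k**4 + 55*k**3 + 124*k**2 + 74*k - 7)*factorial(k + 2)/((k + 6)*(k + 7))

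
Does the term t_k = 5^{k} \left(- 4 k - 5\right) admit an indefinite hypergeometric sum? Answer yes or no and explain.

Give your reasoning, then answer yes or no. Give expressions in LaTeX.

t_(k+1)/t_k = 5*(4*k + 9)/(4*k + 5).
Factor: A=5; B=1; C=k + 5/4.
Set up (5)·f(k+1) − (1)·f(k) − (k + 5/4) = 0.
Bound: deg f ≤ 1.
A polynomial solution: f(k) = k/4.
Then R = B(k−1)f/C = k/(4*k + 5), so s_k = R(k)·t_k = -5**k*k.
Δs = 5**k*(-4*k - 5), as required.

Yes. s_k = - 5^{k} k.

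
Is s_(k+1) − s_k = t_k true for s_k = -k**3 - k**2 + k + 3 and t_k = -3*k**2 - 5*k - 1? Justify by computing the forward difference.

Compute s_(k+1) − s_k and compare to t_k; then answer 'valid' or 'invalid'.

s_(k+1) = k - (k + 1)**3 - (k + 1)**2 + 4
s_(k+1) − s_k = -3*k**2 - 5*k - 1
(s_(k+1) − s_k) − t_k = 0

valid; difference matches t_k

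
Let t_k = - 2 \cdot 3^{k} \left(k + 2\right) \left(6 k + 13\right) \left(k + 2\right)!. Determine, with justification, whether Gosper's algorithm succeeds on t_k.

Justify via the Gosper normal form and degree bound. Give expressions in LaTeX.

Step 1: r(k) = (k + 3)**2*(18*k + 57)/((k + 2)*(6*k + 13)).
So A=3*k + 9 and B=1, with C=k**2 + 25*k/6 + 13/3.
Key eq: (3*k + 9)·f(k+1) = (1)·f(k) + (k**2 + 25*k/6 + 13/3).
Degrees (1,0,2) ⇒ d ≤ 1.
A polynomial solution: f(k) = (2*k + 1)/6.
Get s_k = R·t_k = -2*3**k*(2*k + 1)*factorial(k + 2) with R(k) = B(k−1)f(k)/C(k) = (2*k + 1)/((k + 2)*(6*k + 13)).
Check: Δs_k = -2*3**k*(k + 2)*(6*k + 13)*factorial(k + 2). ✓

Yes. s_k = - 2 \cdot 3^{k} \left(2 k + 1\right) \left(k + 2\right)!.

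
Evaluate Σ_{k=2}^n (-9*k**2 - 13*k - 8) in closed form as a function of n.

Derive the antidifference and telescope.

r(k) = (9*k**2 + 31*k + 30)/(9*k**2 + 13*k + 8) after simplifying.
A = 1, B = 1, C = k**2 + 13*k/9 + 8/9.
Set up (1)·f(k+1) − (1)·f(k) − (k**2 + 13*k/9 + 8/9) = 0.
d = 3 from the (0,0,2) case.
Coefficient equations give f(k) = k*(3*k**2 + 2*k + 3)/9.
Get s_k = R·t_k = k*(-3*k**2 - 2*k - 3) with R(k) = B(k−1)f(k)/C(k) = k*(3*k**2 + 2*k + 3)/(9*k**2 + 13*k + 8).
Verify: -9*k**2 - 13*k - 8 matches t_k.
s_(n+1) = -3*n**3 - 11*n**2 - 16*n - 8 and s_(2) = -38, so S(n) = -3*n**3 - 11*n**2 - 16*n + 30.

S(n) = -3*n**3 - 11*n**2 - 16*n + 30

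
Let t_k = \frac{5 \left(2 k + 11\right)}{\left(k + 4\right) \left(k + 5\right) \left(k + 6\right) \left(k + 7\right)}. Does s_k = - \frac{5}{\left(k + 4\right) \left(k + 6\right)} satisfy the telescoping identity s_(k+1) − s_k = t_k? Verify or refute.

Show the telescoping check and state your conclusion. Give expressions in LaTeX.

Valid: the claim telescopes to t_k.

s_(k+1) = -5/((k + 5)*(k + 7))
s_(k+1) − s_k = 5*(2*k + 11)/(k**4 + 22*k**3 + 179*k**2 + 638*k + 840)
(s_(k+1) − s_k) − t_k = 0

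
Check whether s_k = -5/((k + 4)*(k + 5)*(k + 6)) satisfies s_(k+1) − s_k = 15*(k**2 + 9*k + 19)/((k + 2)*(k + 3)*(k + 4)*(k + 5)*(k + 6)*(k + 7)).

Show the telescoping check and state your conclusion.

s_(k+1) = -5/((k + 5)*(k + 6)*(k + 7))
s_(k+1) − s_k = 15/((k + 4)*(k + 5)*(k + 6)*(k + 7))
(s_(k+1) − s_k) − t_k = 15*(-4*k - 13)/(k**6 + 27*k**5 + 295*k**4 + 1665*k**3 + 5104*k**2 + 8028*k + 5040)

Invalid: residual 15*(-4*k - 13)/(k**6 + 27*k**5 + 295*k**4 + 1665*k**3 + 5104*k**2 + 8028*k + 5040) ≠ 0.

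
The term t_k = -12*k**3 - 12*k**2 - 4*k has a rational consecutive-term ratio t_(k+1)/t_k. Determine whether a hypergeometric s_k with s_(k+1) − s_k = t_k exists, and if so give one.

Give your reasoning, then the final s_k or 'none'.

Ratio r(k) = (3*k**3 + 12*k**2 + 16*k + 7)/(k*(3*k**2 + 3*k + 1)).
Take A(k)=1, B(k)=1, C(k)=k**3 + k**2 + k/3.
Key eq: (1)·f(k+1) = (1)·f(k) + (k**3 + k**2 + k/3).
From deg A=0, deg B=0, deg C=3: d=4.
Solving with deg f ≤ 4: f(k) = k**2*(k - 1)*(3*k + 1)/12.
Certificate R = B(k−1)f/C = k*(k - 1)*(3*k + 1)/(4*(3*k**2 + 3*k + 1)) gives s_k = k**2*(-3*k**2 + 2*k + 1).
Verify: 4*k*(-3*k**2 - 3*k - 1) matches t_k.

s_k = k**2*(-3*k**2 + 2*k + 1)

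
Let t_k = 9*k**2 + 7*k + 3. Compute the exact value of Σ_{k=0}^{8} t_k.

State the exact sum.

The ratio is (9*k**2 + 25*k + 19)/(9*k**2 + 7*k + 3).
Normal form (A,B,C) = (1, 1, k**2 + 7*k/9 + 1/3).
f must satisfy (1)·f(k+1) − (1)·f(k) = k**2 + 7*k/9 + 1/3.
From deg A=0, deg B=0, deg C=2: d=3.
Match coefficients ⇒ f(k) = k*(3*k**2 - k + 1)/9.
Get s_k = R·t_k = k*(3*k**2 - k + 1) with R(k) = B(k−1)f(k)/C(k) = k*(3*k**2 - k + 1)/(9*k**2 + 7*k + 3).
Δs = 9*k**2 + 7*k + 3, as required.
Evaluate s at k=9 and k=0: 2115 and 0; difference 2115.

Σ = 2115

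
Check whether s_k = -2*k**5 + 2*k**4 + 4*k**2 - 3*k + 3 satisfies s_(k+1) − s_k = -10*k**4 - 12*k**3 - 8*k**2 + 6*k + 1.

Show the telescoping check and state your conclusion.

s_(k+1) = -3*k - 2*(k + 1)**5 + 2*(k + 1)**4 + 4*(k + 1)**2
s_(k+1) − s_k = -10*k**4 - 12*k**3 - 8*k**2 + 6*k + 1
(s_(k+1) − s_k) − t_k = 0

Valid — Δs_k = t_k.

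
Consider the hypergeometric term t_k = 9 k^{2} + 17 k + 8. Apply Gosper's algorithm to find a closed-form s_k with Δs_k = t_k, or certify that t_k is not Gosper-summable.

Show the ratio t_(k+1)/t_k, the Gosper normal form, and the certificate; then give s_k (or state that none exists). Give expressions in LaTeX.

s_k = k \left(3 k^{2} + 4 k + 1\right)

r(k) = (9*k**2 + 35*k + 34)/(9*k**2 + 17*k + 8) after simplifying.
Take A(k)=1, B(k)=1, C(k)=k**2 + 17*k/9 + 8/9.
Need (1)·f(k+1) − (1)·f(k) = k**2 + 17*k/9 + 8/9.
From deg A=0, deg B=0, deg C=2: d=3.
Solve for f: f(k) = k*(k + 1)*(3*k + 1)/9 (degree 3 ≤ 3).
Then R = B(k−1)f/C = k*(3*k + 1)/(9*k + 8), so s_k = R(k)·t_k = k*(3*k**2 + 4*k + 1).
Check: Δs_k = 9*k**2 + 17*k + 8. ✓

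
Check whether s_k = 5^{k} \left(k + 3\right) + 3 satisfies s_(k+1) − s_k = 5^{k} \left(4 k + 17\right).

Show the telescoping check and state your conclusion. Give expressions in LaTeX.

valid; difference matches t_k

s_(k+1) = 5**(k + 1)*(k + 4) + 3
s_(k+1) − s_k = 5**k*(4*k + 17)
(s_(k+1) − s_k) − t_k = 0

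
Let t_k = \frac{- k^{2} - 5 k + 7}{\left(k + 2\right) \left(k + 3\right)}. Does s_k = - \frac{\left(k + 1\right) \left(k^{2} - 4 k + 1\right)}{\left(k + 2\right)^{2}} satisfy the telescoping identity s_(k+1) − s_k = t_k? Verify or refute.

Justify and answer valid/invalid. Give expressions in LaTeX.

s_(k+1) = (-k**3 + 6*k + 4)/(k**2 + 6*k + 9)
s_(k+1) − s_k = (-k**4 - 10*k**3 - 16*k**2 + 19*k + 25)/(k**4 + 10*k**3 + 37*k**2 + 60*k + 36)
(s_(k+1) − s_k) − t_k = (8*k**2 + 14*k - 17)/(k**4 + 10*k**3 + 37*k**2 + 60*k + 36)

Invalid: residual \frac{8 k^{2} + 14 k - 17}{k^{4} + 10 k^{3} + 37 k^{2} + 60 k + 36} ≠ 0.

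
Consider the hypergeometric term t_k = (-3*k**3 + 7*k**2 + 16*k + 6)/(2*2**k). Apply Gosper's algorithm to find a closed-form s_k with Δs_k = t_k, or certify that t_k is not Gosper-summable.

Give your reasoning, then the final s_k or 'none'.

s_k = (3*k**3 + 2*k**2 - 3*k - 4)/2**k

The ratio is (3*k**3 + 2*k**2 - 21*k - 26)/(2*(3*k**3 - 7*k**2 - 16*k - 6)).
So A=1/2 and B=1, with C=k**3 - 7*k**2/3 - 16*k/3 - 2.
Need (1/2)·f(k+1) − (1)·f(k) = k**3 - 7*k**2/3 - 16*k/3 - 2.
From deg A=0, deg B=0, deg C=3: d=3.
Coefficient equations give f(k) = -2*(3*k**3 + 2*k**2 - 3*k - 4)/3.
Certificate R = B(k−1)f/C = -2*(3*k**3 + 2*k**2 - 3*k - 4)/((k + 1)*(3*k**2 - 10*k - 6)) gives s_k = (3*k**3 + 2*k**2 - 3*k - 4)/2**k.
Verify: (-3*k**3 + 7*k**2 + 16*k + 6)/(2*2**k) matches t_k.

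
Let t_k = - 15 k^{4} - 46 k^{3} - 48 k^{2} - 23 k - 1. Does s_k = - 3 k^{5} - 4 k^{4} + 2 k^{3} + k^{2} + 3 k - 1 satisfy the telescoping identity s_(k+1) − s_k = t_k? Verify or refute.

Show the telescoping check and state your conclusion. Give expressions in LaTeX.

s_(k+1) = -3*k**5 - 19*k**4 - 44*k**3 - 47*k**2 - 20*k - 2
s_(k+1) − s_k = -15*k**4 - 46*k**3 - 48*k**2 - 23*k - 1
(s_(k+1) − s_k) − t_k = 0

Valid — Δs_k = t_k.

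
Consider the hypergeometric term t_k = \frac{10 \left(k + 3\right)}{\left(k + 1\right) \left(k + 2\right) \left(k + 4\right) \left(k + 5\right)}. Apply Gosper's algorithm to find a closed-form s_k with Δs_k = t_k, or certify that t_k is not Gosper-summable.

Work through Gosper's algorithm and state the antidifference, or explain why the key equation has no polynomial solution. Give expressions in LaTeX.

Step 1: r(k) = (k + 1)*(k + 4)**2/((k + 3)**2*(k + 6)).
A = k + 1, B = k + 6, C = k**2 + 6*k + 9.
f must satisfy (k + 1)·f(k+1) − (k + 5)·f(k) = k**2 + 6*k + 9.
Bound: deg f ≤ 4.
Match coefficients ⇒ f(k) = k*(k + 2)*(k + 3)*(k + 5)/8.
Then R = B(k−1)f/C = k*(k + 2)*(k + 5)**2/(8*(k + 3)), so s_k = R(k)·t_k = 5*k*(k + 5)/(4*(k**2 + 5*k + 4)).
Check: Δs_k = 10*(k + 3)/(k**4 + 12*k**3 + 49*k**2 + 78*k + 40). ✓

s_k = \frac{5 k \left(k + 5\right)}{4 \left(k^{2} + 5 k + 4\right)}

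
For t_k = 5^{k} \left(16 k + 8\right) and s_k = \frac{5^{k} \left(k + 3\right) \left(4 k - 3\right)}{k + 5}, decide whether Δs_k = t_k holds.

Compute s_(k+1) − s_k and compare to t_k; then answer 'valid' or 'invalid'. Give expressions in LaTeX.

Invalid: residual \frac{5^{k} \left(- 32 k^{2} - 168 k - 86\right)}{k^{2} + 11 k + 30} ≠ 0.

s_(k+1) = 5**(k + 1)*(k + 4)*(4*k + 1)/(k + 6)
s_(k+1) − s_k = 5**k*(16*k**3 + 152*k**2 + 400*k + 154)/(k**2 + 11*k + 30)
(s_(k+1) − s_k) − t_k = 5**k*(-32*k**2 - 168*k - 86)/(k**2 + 11*k + 30)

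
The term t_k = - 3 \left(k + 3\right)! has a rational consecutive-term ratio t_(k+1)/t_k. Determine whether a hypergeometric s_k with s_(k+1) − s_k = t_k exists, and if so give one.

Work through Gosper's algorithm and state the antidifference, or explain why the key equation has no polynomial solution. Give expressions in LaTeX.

t_(k+1)/t_k = k + 4.
So A=k + 4 and B=1, with C=1.
f must satisfy (k + 4)·f(k+1) − (1)·f(k) = 1.
Bound: deg f ≤ -1.
d = -1 < 0 ⇒ no nonzero polynomial f; not summable.

not Gosper-summable; s_k does not exist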